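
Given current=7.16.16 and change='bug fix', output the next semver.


Current: 7.16.16
Change category: 'bug fix' → patch bump
SemVer rule: patch bump → increment PATCH (MAJOR and MINOR unchanged)
New: 7.16.17

7.16.17


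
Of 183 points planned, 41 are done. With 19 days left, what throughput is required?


Formula: Required rate = Remaining points / Days left
Remaining = 183 - 41 = 142 points
Required rate = 142 / 19 = 7.47 points/day

7.47 points/day


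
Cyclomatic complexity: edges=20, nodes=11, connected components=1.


Formula: V(G) = E - N + 2P
V(G) = 20 - 11 + 2*1
V(G) = 9 + 2
V(G) = 11

11


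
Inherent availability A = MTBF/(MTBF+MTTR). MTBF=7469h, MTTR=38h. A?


Availability = MTBF / (MTBF + MTTR)
Availability = 7469 / (7469 + 38)
Availability = 7469 / 7507
Availability = 99.4938%

99.4938%


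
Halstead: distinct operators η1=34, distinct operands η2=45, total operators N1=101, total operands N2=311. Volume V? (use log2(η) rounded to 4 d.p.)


Formula: V = N * log2(η), where N = N1 + N2 and η = η1 + η2
η = 34 + 45 = 79
N = 101 + 311 = 412
log2(79) ≈ 6.3038
V = 412 * 6.3038 = 2597.17

2597.17


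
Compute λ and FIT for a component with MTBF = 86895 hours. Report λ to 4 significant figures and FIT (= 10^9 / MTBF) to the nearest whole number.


Formula: λ = 1 / MTBF; FIT = λ × 1e9 = 1e9 / MTBF
λ = 1 / 86895 ≈ 1.151e-05 failures/hour
FIT = 1e9 / 86895 ≈ 11508 failures per 1e9 hours (nearest whole number)

λ = 1.151e-05 /h, FIT = 11508


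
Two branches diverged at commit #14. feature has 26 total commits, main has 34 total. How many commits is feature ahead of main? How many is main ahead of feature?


Common ancestor: commit #14
feature commits after divergence: 26 - 14 = 12
main commits after divergence: 34 - 14 = 20
feature is 12 commits ahead of main
main is 20 commits ahead of feature

feature ahead: 12, main ahead: 20


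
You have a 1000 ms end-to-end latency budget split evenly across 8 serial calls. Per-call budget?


Formula: per_stage = total_budget / stages
per_stage = 1000 / 8
per_stage = 125.0 ms

125.0 ms


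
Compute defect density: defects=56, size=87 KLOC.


Defect density = defects / KLOC
Defect density = 56 / 87
Defect density = 0.644 defects/KLOC

0.644 defects/KLOC


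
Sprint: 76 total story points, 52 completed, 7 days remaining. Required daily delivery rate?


Formula: Required rate = Remaining points / Days left
Remaining = 76 - 52 = 24 points
Required rate = 24 / 7 = 3.43 points/day

3.43 points/day


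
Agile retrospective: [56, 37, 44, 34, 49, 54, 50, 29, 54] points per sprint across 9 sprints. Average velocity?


Formula: Avg velocity = Total points / Number of sprints
Points: [56, 37, 44, 34, 49, 54, 50, 29, 54]
Sum = 56 + 37 + 44 + 34 + 49 + 54 + 50 + 29 + 54 = 407
Avg velocity = 407 / 9 = 45.22 points/sprint

45.22 points/sprint


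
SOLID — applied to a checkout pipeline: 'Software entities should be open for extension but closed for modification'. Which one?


This describes the Open/Closed Principle (OCP)

Open/Closed Principle (OCP)


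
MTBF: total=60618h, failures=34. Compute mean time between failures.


Formula: MTBF = Total operating time / Number of failures
MTBF = 60618 / 34
MTBF = 1782.88 hours

1782.88 hours


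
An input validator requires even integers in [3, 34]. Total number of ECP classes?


Constraint: even integers in [3, 34]
Class 1: x < 3 — out-of-range invalid
Class 2: x in [3,34] but odd — wrong type invalid
Class 3: x in [3,34] and even — valid
Class 4: x > 34 — out-of-range invalid
Total equivalence classes: 4

4 equivalence classes


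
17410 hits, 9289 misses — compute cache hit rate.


Formula: hit rate = hits / (hits + misses) * 100
hit rate = 17410 / (17410 + 9289) * 100
hit rate = 17410 / 26699 * 100
hit rate = 65.21%

65.21%


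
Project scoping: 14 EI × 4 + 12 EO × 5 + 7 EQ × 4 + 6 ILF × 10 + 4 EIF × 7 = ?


UFP = EI*4 + EO*5 + EQ*4 + ILF*10 + EIF*7
UFP = 14*4 + 12*5 + 7*4 + 6*10 + 4*7
UFP = 56 + 60 + 28 + 60 + 28
UFP = 232

232


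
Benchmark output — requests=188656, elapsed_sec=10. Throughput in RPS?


Formula: throughput = requests / seconds
throughput = 188656 / 10
throughput = 18865.6 requests/second

18865.6 requests/second


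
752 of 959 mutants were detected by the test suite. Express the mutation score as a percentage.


Mutation score = killed / total * 100
Mutation score = 752 / 959 * 100
Mutation score = 78.42%

78.42%


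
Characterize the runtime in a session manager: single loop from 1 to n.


Reasoning: one pass through n items
Complexity: O(n)

O(n)


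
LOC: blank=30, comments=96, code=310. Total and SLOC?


Total LOC = blank + comment + code
Total LOC = 30 + 96 + 310 = 436
SLOC (source only) = code = 310

Total LOC: 436, SLOC: 310


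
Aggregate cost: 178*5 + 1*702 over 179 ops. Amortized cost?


Formula: Amortized cost = Total cost / Operations
Total cost = (178 * 5) + (1 * 702)
Total cost = 890 + 702 = 1592
Amortized = 1592 / 179 = 8.8939

8.8939


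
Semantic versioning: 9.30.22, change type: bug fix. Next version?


Current: 9.30.22
Change category: 'bug fix' → patch bump
SemVer rule: patch bump → increment PATCH (MAJOR and MINOR unchanged)
New: 9.30.23

9.30.23


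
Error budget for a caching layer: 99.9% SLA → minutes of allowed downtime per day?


Formula: allowed downtime = period * (100 - SLA) / 100
Period (day) = 1440 minutes
Unavailability fraction = (100 - 99.9) / 100
Allowed downtime = 1440 * (100 - 99.9) / 100
Allowed downtime = 1.44 minutes

1.44 minutes


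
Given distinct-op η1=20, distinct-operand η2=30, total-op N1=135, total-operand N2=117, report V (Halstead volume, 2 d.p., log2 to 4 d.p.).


Formula: V = N * log2(η), where N = N1 + N2 and η = η1 + η2
η = 20 + 30 = 50
N = 135 + 117 = 252
log2(50) ≈ 5.6439
V = 252 * 5.6439 = 1422.26

1422.26


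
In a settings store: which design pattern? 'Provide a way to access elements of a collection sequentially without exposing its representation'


This matches the Iterator pattern

Iterator


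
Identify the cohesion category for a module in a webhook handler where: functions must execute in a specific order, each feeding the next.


Reasoning: Output of one is input to next
Type: Sequential cohesion

Sequential cohesion


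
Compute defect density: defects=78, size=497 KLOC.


Defect density = defects / KLOC
Defect density = 78 / 497
Defect density = 0.157 defects/KLOC

0.157 defects/KLOC


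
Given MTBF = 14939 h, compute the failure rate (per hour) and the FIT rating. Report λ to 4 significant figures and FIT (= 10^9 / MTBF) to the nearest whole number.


Formula: λ = 1 / MTBF; FIT = λ × 1e9 = 1e9 / MTBF
λ = 1 / 14939 ≈ 6.694e-05 failures/hour
FIT = 1e9 / 14939 ≈ 66939 failures per 1e9 hours (nearest whole number)

λ = 6.694e-05 /h, FIT = 66939


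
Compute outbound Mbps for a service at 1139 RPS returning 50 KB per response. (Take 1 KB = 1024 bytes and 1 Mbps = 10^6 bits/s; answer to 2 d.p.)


Formula: Mbps = payload_bytes * RPS * 8 / 1e6
Payload per request = 50 KB = 50 * 1024 = 51200 bytes
Total bytes/sec = 51200 * 1139 = 58316800
Total bits/sec = 58316800 * 8 = 466534400
Mbps = 466534400 / 1e6 = 466.53

466.53 Mbps


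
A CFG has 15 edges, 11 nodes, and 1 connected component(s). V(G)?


Formula: V(G) = E - N + 2P
V(G) = 15 - 11 + 2*1
V(G) = 4 + 2
V(G) = 6

6


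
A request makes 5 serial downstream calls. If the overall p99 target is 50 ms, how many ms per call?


Formula: per_stage = total_budget / stages
per_stage = 50 / 5
per_stage = 10.0 ms

10.0 ms


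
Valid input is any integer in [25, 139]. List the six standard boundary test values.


Range: [25, 139]
Boundaries: just below min, min, min+1, max-1, max, just above max
Values: [24, 25, 26, 138, 139, 140]

[24, 25, 26, 138, 139, 140]


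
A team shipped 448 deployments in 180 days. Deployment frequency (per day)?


Formula: deployments per day = releases / days
= 448 / 180
= 2.489 deploys/day
(equivalently, 17.42 deploys/week)

2.489 deploys/day


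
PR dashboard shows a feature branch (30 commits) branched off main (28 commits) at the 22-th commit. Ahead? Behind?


Common ancestor: commit #22
feature commits after divergence: 30 - 22 = 8
main commits after divergence: 28 - 22 = 6
feature is 8 commits ahead of main
main is 6 commits ahead of feature

feature ahead: 8, main ahead: 6


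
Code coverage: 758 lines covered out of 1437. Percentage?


Coverage = covered / total * 100
Coverage = 758 / 1437 * 100
Coverage = 52.75%

52.75%


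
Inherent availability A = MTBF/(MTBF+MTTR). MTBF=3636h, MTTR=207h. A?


Availability = MTBF / (MTBF + MTTR)
Availability = 3636 / (3636 + 207)
Availability = 3636 / 3843
Availability = 94.6136%

94.6136%


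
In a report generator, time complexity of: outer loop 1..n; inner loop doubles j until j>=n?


Reasoning: linear outer times logarithmic inner
Complexity: O(n log n)

O(n log n)


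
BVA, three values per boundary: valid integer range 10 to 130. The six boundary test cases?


Range: [10, 130]
Boundaries: just below min, min, min+1, max-1, max, just above max
Values: [9, 10, 11, 129, 130, 131]

[9, 10, 11, 129, 130, 131]


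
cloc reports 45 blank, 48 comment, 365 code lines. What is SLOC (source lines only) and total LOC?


Total LOC = blank + comment + code
Total LOC = 45 + 48 + 365 = 458
SLOC (source only) = code = 365

Total LOC: 458, SLOC: 365


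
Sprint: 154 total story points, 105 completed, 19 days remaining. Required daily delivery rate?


Formula: Required rate = Remaining points / Days left
Remaining = 154 - 105 = 49 points
Required rate = 49 / 19 = 2.58 points/day

2.58 points/day


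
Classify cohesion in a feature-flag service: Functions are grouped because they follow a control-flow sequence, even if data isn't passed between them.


Reasoning: Grouped by order of execution within a routine, not by data flow
Type: Procedural cohesion

Procedural cohesion


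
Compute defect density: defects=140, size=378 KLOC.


Defect density = defects / KLOC
Defect density = 140 / 378
Defect density = 0.37 defects/KLOC

0.37 defects/KLOC


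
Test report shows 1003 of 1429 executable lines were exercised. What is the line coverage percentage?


Coverage = covered / total * 100
Coverage = 1003 / 1429 * 100
Coverage = 70.19%

70.19%


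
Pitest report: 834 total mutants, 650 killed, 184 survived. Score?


Mutation score = killed / total * 100
Mutation score = 650 / 834 * 100
Mutation score = 77.94%

77.94%


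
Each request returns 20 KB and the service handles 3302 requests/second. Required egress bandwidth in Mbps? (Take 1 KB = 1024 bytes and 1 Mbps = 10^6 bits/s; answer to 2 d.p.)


Formula: Mbps = payload_bytes * RPS * 8 / 1e6
Payload per request = 20 KB = 20 * 1024 = 20480 bytes
Total bytes/sec = 20480 * 3302 = 67624960
Total bits/sec = 67624960 * 8 = 540999680
Mbps = 540999680 / 1e6 = 541.0

541.0 Mbps


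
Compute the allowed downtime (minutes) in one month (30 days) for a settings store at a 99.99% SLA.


Formula: allowed downtime = period * (100 - SLA) / 100
Period (month (30 days)) = 43200 minutes
Unavailability fraction = (100 - 99.99) / 100
Allowed downtime = 43200 * (100 - 99.99) / 100
Allowed downtime = 4.32 minutes

4.32 minutes


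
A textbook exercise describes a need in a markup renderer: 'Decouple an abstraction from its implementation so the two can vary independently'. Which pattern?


This matches the Bridge pattern

Bridge


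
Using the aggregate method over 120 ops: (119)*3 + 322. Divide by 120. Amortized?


Formula: Amortized cost = Total cost / Operations
Total cost = (119 * 3) + (1 * 322)
Total cost = 357 + 322 = 679
Amortized = 679 / 120 = 5.6583

5.6583


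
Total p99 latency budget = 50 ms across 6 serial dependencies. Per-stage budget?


Formula: per_stage = total_budget / stages
per_stage = 50 / 6
per_stage = 8.33 ms

8.33 ms


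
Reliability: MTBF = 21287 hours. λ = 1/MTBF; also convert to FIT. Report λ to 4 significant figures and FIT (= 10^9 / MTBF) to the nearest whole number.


Formula: λ = 1 / MTBF; FIT = λ × 1e9 = 1e9 / MTBF
λ = 1 / 21287 ≈ 4.698e-05 failures/hour
FIT = 1e9 / 21287 ≈ 46977 failures per 1e9 hours (nearest whole number)

λ = 4.698e-05 /h, FIT = 46977


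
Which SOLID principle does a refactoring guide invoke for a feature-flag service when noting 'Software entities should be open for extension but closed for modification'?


This describes the Open/Closed Principle (OCP)

Open/Closed Principle (OCP)


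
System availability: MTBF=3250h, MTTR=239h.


Availability = MTBF / (MTBF + MTTR)
Availability = 3250 / (3250 + 239)
Availability = 3250 / 3489
Availability = 93.1499%

93.1499%


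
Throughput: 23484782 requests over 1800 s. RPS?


Formula: throughput = requests / seconds
throughput = 23484782 / 1800
throughput = 13047.1 requests/second

13047.1 requests/second


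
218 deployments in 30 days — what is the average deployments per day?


Formula: deployments per day = releases / days
= 218 / 30
= 7.267 deploys/day
(equivalently, 50.87 deploys/week)

7.267 deploys/day


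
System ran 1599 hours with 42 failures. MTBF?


Formula: MTBF = Total operating time / Number of failures
MTBF = 1599 / 42
MTBF = 38.07 hours

38.07 hours


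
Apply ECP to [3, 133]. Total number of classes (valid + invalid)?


Valid range: [3, 133]
Class 1: x < 3 — invalid
Class 2: 3 ≤ x ≤ 133 — valid
Class 3: x > 133 — invalid
Total equivalence classes: 3

3 equivalence classes


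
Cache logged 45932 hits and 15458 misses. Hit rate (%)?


Formula: hit rate = hits / (hits + misses) * 100
hit rate = 45932 / (45932 + 15458) * 100
hit rate = 45932 / 61390 * 100
hit rate = 74.82%

74.82%


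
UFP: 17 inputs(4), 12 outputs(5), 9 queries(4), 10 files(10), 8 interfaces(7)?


UFP = EI*4 + EO*5 + EQ*4 + ILF*10 + EIF*7
UFP = 17*4 + 12*5 + 9*4 + 10*10 + 8*7
UFP = 68 + 60 + 36 + 100 + 56
UFP = 320

320


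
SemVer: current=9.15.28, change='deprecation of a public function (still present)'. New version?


Current: 9.15.28
Change category: 'deprecation of a public function (still present)' → minor bump
SemVer rule: minor bump → increment MINOR, reset PATCH to 0 (MAJOR unchanged)
New: 9.16.0

9.16.0


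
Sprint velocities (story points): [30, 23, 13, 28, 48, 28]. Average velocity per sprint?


Formula: Avg velocity = Total points / Number of sprints
Points: [30, 23, 13, 28, 48, 28]
Sum = 30 + 23 + 13 + 28 + 48 + 28 = 170
Avg velocity = 170 / 6 = 28.33 points/sprint

28.33 points/sprint


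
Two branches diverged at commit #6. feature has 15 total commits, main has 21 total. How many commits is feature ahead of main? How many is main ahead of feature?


Common ancestor: commit #6
feature commits after divergence: 15 - 6 = 9
main commits after divergence: 21 - 6 = 15
feature is 9 commits ahead of main
main is 15 commits ahead of feature

feature ahead: 9, main ahead: 15


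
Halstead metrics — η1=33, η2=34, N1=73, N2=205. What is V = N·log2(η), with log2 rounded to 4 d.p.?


Formula: V = N * log2(η), where N = N1 + N2 and η = η1 + η2
η = 33 + 34 = 67
N = 73 + 205 = 278
log2(67) ≈ 6.0661
V = 278 * 6.0661 = 1686.38

1686.38


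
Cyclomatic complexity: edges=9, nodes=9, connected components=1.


Formula: V(G) = E - N + 2P
V(G) = 9 - 9 + 2*1
V(G) = 0 + 2
V(G) = 2

2


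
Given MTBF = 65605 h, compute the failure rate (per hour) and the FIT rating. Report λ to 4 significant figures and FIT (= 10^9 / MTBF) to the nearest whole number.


Formula: λ = 1 / MTBF; FIT = λ × 1e9 = 1e9 / MTBF
λ = 1 / 65605 ≈ 1.524e-05 failures/hour
FIT = 1e9 / 65605 ≈ 15243 failures per 1e9 hours (nearest whole number)

λ = 1.524e-05 /h, FIT = 15243


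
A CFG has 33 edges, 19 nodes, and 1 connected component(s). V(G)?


Formula: V(G) = E - N + 2P
V(G) = 33 - 19 + 2*1
V(G) = 14 + 2
V(G) = 16

16


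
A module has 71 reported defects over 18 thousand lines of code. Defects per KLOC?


Defect density = defects / KLOC
Defect density = 71 / 18
Defect density = 3.944 defects/KLOC

3.944 defects/KLOC


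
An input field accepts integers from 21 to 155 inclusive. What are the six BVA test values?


Range: [21, 155]
Boundaries: just below min, min, min+1, max-1, max, just above max
Values: [20, 21, 22, 154, 155, 156]

[20, 21, 22, 154, 155, 156]


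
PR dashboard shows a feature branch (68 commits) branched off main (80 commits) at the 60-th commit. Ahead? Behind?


Common ancestor: commit #60
feature commits after divergence: 68 - 60 = 8
main commits after divergence: 80 - 60 = 20
feature is 8 commits ahead of main
main is 20 commits ahead of feature

feature ahead: 8, main ahead: 20


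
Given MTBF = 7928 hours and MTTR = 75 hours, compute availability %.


Availability = MTBF / (MTBF + MTTR)
Availability = 7928 / (7928 + 75)
Availability = 7928 / 8003
Availability = 99.0629%

99.0629%


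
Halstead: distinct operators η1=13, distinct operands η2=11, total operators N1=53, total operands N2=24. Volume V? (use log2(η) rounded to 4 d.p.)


Formula: V = N * log2(η), where N = N1 + N2 and η = η1 + η2
η = 13 + 11 = 24
N = 53 + 24 = 77
log2(24) ≈ 4.5850
V = 77 * 4.5850 = 353.05

353.05


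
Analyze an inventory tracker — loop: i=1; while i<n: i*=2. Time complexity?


Reasoning: i doubles each step so iterations are log2(n)
Complexity: O(log n)

O(log n)


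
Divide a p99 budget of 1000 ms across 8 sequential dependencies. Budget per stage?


Formula: per_stage = total_budget / stages
per_stage = 1000 / 8
per_stage = 125.0 ms

125.0 ms


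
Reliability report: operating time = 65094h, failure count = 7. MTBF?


Formula: MTBF = Total operating time / Number of failures
MTBF = 65094 / 7
MTBF = 9299.14 hours

9299.14 hours


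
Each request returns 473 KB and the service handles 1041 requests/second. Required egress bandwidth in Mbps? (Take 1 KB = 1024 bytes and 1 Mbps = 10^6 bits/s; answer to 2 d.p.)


Formula: Mbps = payload_bytes * RPS * 8 / 1e6
Payload per request = 473 KB = 473 * 1024 = 484352 bytes
Total bytes/sec = 484352 * 1041 = 504210432
Total bits/sec = 504210432 * 8 = 4033683456
Mbps = 4033683456 / 1e6 = 4033.68

4033.68 Mbps


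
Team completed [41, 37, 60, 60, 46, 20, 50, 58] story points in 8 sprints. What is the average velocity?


Formula: Avg velocity = Total points / Number of sprints
Points: [41, 37, 60, 60, 46, 20, 50, 58]
Sum = 41 + 37 + 60 + 60 + 46 + 20 + 50 + 58 = 372
Avg velocity = 372 / 8 = 46.5 points/sprint

46.5 points/sprint


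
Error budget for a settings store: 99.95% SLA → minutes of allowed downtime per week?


Formula: allowed downtime = period * (100 - SLA) / 100
Period (week) = 10080 minutes
Unavailability fraction = (100 - 99.95) / 100
Allowed downtime = 10080 * (100 - 99.95) / 100
Allowed downtime = 5.04 minutes

5.04 minutes


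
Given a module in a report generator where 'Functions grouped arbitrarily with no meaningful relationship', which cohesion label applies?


Reasoning: Worst: random grouping
Type: Coincidental cohesion

Coincidental cohesion


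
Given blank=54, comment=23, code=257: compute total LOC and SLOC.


Total LOC = blank + comment + code
Total LOC = 54 + 23 + 257 = 334
SLOC (source only) = code = 257

Total LOC: 334, SLOC: 257


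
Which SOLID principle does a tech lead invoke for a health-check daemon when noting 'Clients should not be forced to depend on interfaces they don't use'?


This describes the Interface Segregation Principle (ISP)

Interface Segregation Principle (ISP)


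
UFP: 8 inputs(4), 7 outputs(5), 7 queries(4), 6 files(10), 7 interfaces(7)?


UFP = EI*4 + EO*5 + EQ*4 + ILF*10 + EIF*7
UFP = 8*4 + 7*5 + 7*4 + 6*10 + 7*7
UFP = 32 + 35 + 28 + 60 + 49
UFP = 204

204


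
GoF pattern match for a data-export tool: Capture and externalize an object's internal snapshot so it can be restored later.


This matches the Memento pattern

Memento


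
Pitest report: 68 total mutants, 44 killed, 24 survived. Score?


Mutation score = killed / total * 100
Mutation score = 44 / 68 * 100
Mutation score = 64.71%

64.71%


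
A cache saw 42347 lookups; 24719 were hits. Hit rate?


Formula: hit rate = hits / (hits + misses) * 100
hit rate = 24719 / (24719 + 17628) * 100
hit rate = 24719 / 42347 * 100
hit rate = 58.37%

58.37%


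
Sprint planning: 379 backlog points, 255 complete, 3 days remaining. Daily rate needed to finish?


Formula: Required rate = Remaining points / Days left
Remaining = 379 - 255 = 124 points
Required rate = 124 / 3 = 41.33 points/day

41.33 points/day


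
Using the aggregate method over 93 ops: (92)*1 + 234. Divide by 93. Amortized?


Formula: Amortized cost = Total cost / Operations
Total cost = (92 * 1) + (1 * 234)
Total cost = 92 + 234 = 326
Amortized = 326 / 93 = 3.5054

3.5054


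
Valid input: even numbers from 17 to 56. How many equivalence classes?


Constraint: even integers in [17, 56]
Class 1: x < 17 — out-of-range invalid
Class 2: x in [17,56] but odd — wrong type invalid
Class 3: x in [17,56] and even — valid
Class 4: x > 56 — out-of-range invalid
Total equivalence classes: 4

4 equivalence classes


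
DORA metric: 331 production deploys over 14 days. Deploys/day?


Formula: deployments per day = releases / days
= 331 / 14
= 23.643 deploys/day
(equivalently, 165.5 deploys/week)

23.643 deploys/day


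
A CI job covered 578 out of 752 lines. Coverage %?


Coverage = covered / total * 100
Coverage = 578 / 752 * 100
Coverage = 76.86%

76.86%


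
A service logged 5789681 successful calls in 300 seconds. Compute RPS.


Formula: throughput = requests / seconds
throughput = 5789681 / 300
throughput = 19298.94 requests/second

19298.94 requests/second


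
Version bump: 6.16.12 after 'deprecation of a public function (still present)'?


Current: 6.16.12
Change category: 'deprecation of a public function (still present)' → minor bump
SemVer rule: minor bump → increment MINOR, reset PATCH to 0 (MAJOR unchanged)
New: 6.17.0

6.17.0


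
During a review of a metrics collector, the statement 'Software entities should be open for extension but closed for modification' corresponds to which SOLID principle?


This describes the Open/Closed Principle (OCP)

Open/Closed Principle (OCP)


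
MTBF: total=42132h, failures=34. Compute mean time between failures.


Formula: MTBF = Total operating time / Number of failures
MTBF = 42132 / 34
MTBF = 1239.18 hours

1239.18 hours


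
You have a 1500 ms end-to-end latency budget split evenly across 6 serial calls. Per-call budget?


Formula: per_stage = total_budget / stages
per_stage = 1500 / 6
per_stage = 250.0 ms

250.0 ms


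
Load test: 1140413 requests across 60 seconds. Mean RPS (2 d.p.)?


Formula: throughput = requests / seconds
throughput = 1140413 / 60
throughput = 19006.88 requests/second

19006.88 requests/second


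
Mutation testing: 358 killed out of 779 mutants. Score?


Mutation score = killed / total * 100
Mutation score = 358 / 779 * 100
Mutation score = 45.96%

45.96%


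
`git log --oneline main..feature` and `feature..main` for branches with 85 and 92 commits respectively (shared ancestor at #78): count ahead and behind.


Common ancestor: commit #78
feature commits after divergence: 85 - 78 = 7
main commits after divergence: 92 - 78 = 14
feature is 7 commits ahead of main
main is 14 commits ahead of feature

feature ahead: 7, main ahead: 14


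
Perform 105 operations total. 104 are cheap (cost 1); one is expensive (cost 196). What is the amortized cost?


Formula: Amortized cost = Total cost / Operations
Total cost = (104 * 1) + (1 * 196)
Total cost = 104 + 196 = 300
Amortized = 300 / 105 = 2.8571

2.8571


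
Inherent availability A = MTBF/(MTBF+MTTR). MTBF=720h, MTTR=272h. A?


Availability = MTBF / (MTBF + MTTR)
Availability = 720 / (720 + 272)
Availability = 720 / 992
Availability = 72.5806%

72.5806%


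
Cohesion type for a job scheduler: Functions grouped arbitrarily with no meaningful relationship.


Reasoning: Worst: random grouping
Type: Coincidental cohesion

Coincidental cohesion


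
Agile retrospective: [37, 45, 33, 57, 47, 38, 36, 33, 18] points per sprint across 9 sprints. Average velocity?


Formula: Avg velocity = Total points / Number of sprints
Points: [37, 45, 33, 57, 47, 38, 36, 33, 18]
Sum = 37 + 45 + 33 + 57 + 47 + 38 + 36 + 33 + 18 = 344
Avg velocity = 344 / 9 = 38.22 points/sprint

38.22 points/sprint


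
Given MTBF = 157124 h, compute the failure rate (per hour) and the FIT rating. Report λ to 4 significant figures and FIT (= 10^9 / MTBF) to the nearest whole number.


Formula: λ = 1 / MTBF; FIT = λ × 1e9 = 1e9 / MTBF
λ = 1 / 157124 ≈ 6.364e-06 failures/hour
FIT = 1e9 / 157124 ≈ 6364 failures per 1e9 hours (nearest whole number)

λ = 6.364e-06 /h, FIT = 6364


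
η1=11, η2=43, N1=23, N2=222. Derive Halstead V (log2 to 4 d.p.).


Formula: V = N * log2(η), where N = N1 + N2 and η = η1 + η2
η = 11 + 43 = 54
N = 23 + 222 = 245
log2(54) ≈ 5.7549
V = 245 * 5.7549 = 1409.95

1409.95


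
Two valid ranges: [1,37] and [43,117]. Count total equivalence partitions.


Valid ranges: [1,37] and [43,117]
Class 1: x < 1 — invalid
Class 2: 1 ≤ x ≤ 37 — valid
Class 3: 37 < x < 43 — invalid (gap between ranges)
Class 4: 43 ≤ x ≤ 117 — valid
Class 5: x > 117 — invalid
Total equivalence classes: 5

5 equivalence classes


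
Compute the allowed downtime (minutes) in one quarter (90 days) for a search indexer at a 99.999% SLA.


Formula: allowed downtime = period * (100 - SLA) / 100
Period (quarter (90 days)) = 129600 minutes
Unavailability fraction = (100 - 99.999) / 100
Allowed downtime = 129600 * (100 - 99.999) / 100
Allowed downtime = 1.296 minutes

1.296 minutes


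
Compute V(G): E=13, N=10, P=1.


Formula: V(G) = E - N + 2P
V(G) = 13 - 10 + 2*1
V(G) = 3 + 2
V(G) = 5

5


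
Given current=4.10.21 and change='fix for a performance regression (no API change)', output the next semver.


Current: 4.10.21
Change category: 'fix for a performance regression (no API change)' → patch bump
SemVer rule: patch bump → increment PATCH (MAJOR and MINOR unchanged)
New: 4.10.22

4.10.22


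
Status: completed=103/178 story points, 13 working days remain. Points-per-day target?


Formula: Required rate = Remaining points / Days left
Remaining = 178 - 103 = 75 points
Required rate = 75 / 13 = 5.77 points/day

5.77 points/day


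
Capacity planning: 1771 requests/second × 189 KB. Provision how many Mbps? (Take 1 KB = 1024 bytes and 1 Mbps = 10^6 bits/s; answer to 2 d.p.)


Formula: Mbps = payload_bytes * RPS * 8 / 1e6
Payload per request = 189 KB = 189 * 1024 = 193536 bytes
Total bytes/sec = 193536 * 1771 = 342752256
Total bits/sec = 342752256 * 8 = 2742018048
Mbps = 2742018048 / 1e6 = 2742.02

2742.02 Mbps


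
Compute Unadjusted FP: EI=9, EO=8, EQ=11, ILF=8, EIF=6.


UFP = EI*4 + EO*5 + EQ*4 + ILF*10 + EIF*7
UFP = 9*4 + 8*5 + 11*4 + 8*10 + 6*7
UFP = 36 + 40 + 44 + 80 + 42
UFP = 242

242


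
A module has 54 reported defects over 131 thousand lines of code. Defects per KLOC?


Defect density = defects / KLOC
Defect density = 54 / 131
Defect density = 0.412 defects/KLOC

0.412 defects/KLOC


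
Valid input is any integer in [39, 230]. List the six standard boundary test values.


Range: [39, 230]
Boundaries: just below min, min, min+1, max-1, max, just above max
Values: [38, 39, 40, 229, 230, 231]

[38, 39, 40, 229, 230, 231]


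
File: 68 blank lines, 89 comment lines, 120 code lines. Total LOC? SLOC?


Total LOC = blank + comment + code
Total LOC = 68 + 89 + 120 = 277
SLOC (source only) = code = 120

Total LOC: 277, SLOC: 120


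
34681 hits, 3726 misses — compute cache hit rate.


Formula: hit rate = hits / (hits + misses) * 100
hit rate = 34681 / (34681 + 3726) * 100
hit rate = 34681 / 38407 * 100
hit rate = 90.3%

90.3%


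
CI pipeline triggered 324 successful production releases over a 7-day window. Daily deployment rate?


Formula: deployments per day = releases / days
= 324 / 7
= 46.286 deploys/day
(equivalently, 324.0 deploys/week)

46.286 deploys/day


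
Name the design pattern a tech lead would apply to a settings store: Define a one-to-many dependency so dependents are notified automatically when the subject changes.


This matches the Observer pattern

Observer


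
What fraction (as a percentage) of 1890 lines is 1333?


Coverage = covered / total * 100
Coverage = 1333 / 1890 * 100
Coverage = 70.53%

70.53%


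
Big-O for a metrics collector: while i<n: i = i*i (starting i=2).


Reasoning: squaring drives double-exponential growth; iterations ~ log log n
Complexity: O(log log n)

O(log log n)


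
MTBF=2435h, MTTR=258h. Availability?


Availability = MTBF / (MTBF + MTTR)
Availability = 2435 / (2435 + 258)
Availability = 2435 / 2693
Availability = 90.4196%

90.4196%


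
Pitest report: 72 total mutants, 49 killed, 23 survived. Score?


Mutation score = killed / total * 100
Mutation score = 49 / 72 * 100
Mutation score = 68.06%

68.06%


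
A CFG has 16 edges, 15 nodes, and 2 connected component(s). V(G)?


Formula: V(G) = E - N + 2P
V(G) = 16 - 15 + 2*2
V(G) = 1 + 4
V(G) = 5

5


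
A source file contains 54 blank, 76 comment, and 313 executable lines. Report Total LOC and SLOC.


Total LOC = blank + comment + code
Total LOC = 54 + 76 + 313 = 443
SLOC (source only) = code = 313

Total LOC: 443, SLOC: 313


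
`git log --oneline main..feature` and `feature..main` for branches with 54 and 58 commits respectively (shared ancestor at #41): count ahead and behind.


Common ancestor: commit #41
feature commits after divergence: 54 - 41 = 13
main commits after divergence: 58 - 41 = 17
feature is 13 commits ahead of main
main is 17 commits ahead of feature

feature ahead: 13, main ahead: 17


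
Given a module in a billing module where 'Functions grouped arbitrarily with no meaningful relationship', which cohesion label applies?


Reasoning: Worst: random grouping
Type: Coincidental cohesion

Coincidental cohesion


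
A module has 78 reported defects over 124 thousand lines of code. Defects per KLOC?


Defect density = defects / KLOC
Defect density = 78 / 124
Defect density = 0.629 defects/KLOC

0.629 defects/KLOC


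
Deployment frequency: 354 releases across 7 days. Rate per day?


Formula: deployments per day = releases / days
= 354 / 7
= 50.571 deploys/day
(equivalently, 354.0 deploys/week)

50.571 deploys/day


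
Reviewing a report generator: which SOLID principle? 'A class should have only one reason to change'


This describes the Single Responsibility Principle (SRP)

Single Responsibility Principle (SRP)


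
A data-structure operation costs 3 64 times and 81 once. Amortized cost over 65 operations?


Formula: Amortized cost = Total cost / Operations
Total cost = (64 * 3) + (1 * 81)
Total cost = 192 + 81 = 273
Amortized = 273 / 65 = 4.2

4.2


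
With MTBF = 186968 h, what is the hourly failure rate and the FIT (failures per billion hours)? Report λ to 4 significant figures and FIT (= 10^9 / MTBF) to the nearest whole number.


Formula: λ = 1 / MTBF; FIT = λ × 1e9 = 1e9 / MTBF
λ = 1 / 186968 ≈ 5.349e-06 failures/hour
FIT = 1e9 / 186968 ≈ 5349 failures per 1e9 hours (nearest whole number)

λ = 5.349e-06 /h, FIT = 5349


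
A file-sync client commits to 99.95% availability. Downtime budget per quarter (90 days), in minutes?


Formula: allowed downtime = period * (100 - SLA) / 100
Period (quarter (90 days)) = 129600 minutes
Unavailability fraction = (100 - 99.95) / 100
Allowed downtime = 129600 * (100 - 99.95) / 100
Allowed downtime = 64.8 minutes

64.8 minutes


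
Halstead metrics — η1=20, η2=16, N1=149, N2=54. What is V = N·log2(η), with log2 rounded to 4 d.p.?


Formula: V = N * log2(η), where N = N1 + N2 and η = η1 + η2
η = 20 + 16 = 36
N = 149 + 54 = 203
log2(36) ≈ 5.1699
V = 203 * 5.1699 = 1049.49

1049.49


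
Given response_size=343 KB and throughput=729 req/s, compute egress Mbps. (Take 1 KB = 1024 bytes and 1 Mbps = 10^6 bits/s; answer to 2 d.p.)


Formula: Mbps = payload_bytes * RPS * 8 / 1e6
Payload per request = 343 KB = 343 * 1024 = 351232 bytes
Total bytes/sec = 351232 * 729 = 256048128
Total bits/sec = 256048128 * 8 = 2048385024
Mbps = 2048385024 / 1e6 = 2048.39

2048.39 Mbps


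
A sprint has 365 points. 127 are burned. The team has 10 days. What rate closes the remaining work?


Formula: Required rate = Remaining points / Days left
Remaining = 365 - 127 = 238 points
Required rate = 238 / 10 = 23.8 points/day

23.8 points/day


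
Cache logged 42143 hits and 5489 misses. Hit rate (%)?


Formula: hit rate = hits / (hits + misses) * 100
hit rate = 42143 / (42143 + 5489) * 100
hit rate = 42143 / 47632 * 100
hit rate = 88.48%

88.48%


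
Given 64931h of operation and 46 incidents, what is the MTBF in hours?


Formula: MTBF = Total operating time / Number of failures
MTBF = 64931 / 46
MTBF = 1411.54 hours

1411.54 hours


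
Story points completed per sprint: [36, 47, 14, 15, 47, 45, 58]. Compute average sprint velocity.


Formula: Avg velocity = Total points / Number of sprints
Points: [36, 47, 14, 15, 47, 45, 58]
Sum = 36 + 47 + 14 + 15 + 47 + 45 + 58 = 262
Avg velocity = 262 / 7 = 37.43 points/sprint

37.43 points/sprint


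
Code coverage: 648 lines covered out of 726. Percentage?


Coverage = covered / total * 100
Coverage = 648 / 726 * 100
Coverage = 89.26%

89.26%


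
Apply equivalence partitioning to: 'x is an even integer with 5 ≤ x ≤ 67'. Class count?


Constraint: even integers in [5, 67]
Class 1: x < 5 — out-of-range invalid
Class 2: x in [5,67] but odd — wrong type invalid
Class 3: x in [5,67] and even — valid
Class 4: x > 67 — out-of-range invalid
Total equivalence classes: 4

4 equivalence classes


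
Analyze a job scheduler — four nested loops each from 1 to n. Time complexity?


Reasoning: four levels of nesting
Complexity: O(n^4)

O(n^4)


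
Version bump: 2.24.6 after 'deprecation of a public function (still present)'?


Current: 2.24.6
Change category: 'deprecation of a public function (still present)' → minor bump
SemVer rule: minor bump → increment MINOR, reset PATCH to 0 (MAJOR unchanged)
New: 2.25.0

2.25.0


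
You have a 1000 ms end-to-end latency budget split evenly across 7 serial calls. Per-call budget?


Formula: per_stage = total_budget / stages
per_stage = 1000 / 7
per_stage = 142.86 ms

142.86 ms


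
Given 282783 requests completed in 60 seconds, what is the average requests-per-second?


Formula: throughput = requests / seconds
throughput = 282783 / 60
throughput = 4713.05 requests/second

4713.05 requests/second


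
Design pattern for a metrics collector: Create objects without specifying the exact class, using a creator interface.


This matches the Factory Method pattern

Factory Method


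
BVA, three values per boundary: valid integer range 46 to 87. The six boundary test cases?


Range: [46, 87]
Boundaries: just below min, min, min+1, max-1, max, just above max
Values: [45, 46, 47, 86, 87, 88]

[45, 46, 47, 86, 87, 88]


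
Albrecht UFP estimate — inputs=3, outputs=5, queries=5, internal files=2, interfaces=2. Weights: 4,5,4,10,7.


UFP = EI*4 + EO*5 + EQ*4 + ILF*10 + EIF*7
UFP = 3*4 + 5*5 + 5*4 + 2*10 + 2*7
UFP = 12 + 25 + 20 + 20 + 14
UFP = 91

91


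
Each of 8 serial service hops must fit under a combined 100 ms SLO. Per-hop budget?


Formula: per_stage = total_budget / stages
per_stage = 100 / 8
per_stage = 12.5 ms

12.5 ms


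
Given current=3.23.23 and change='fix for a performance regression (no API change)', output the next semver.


Current: 3.23.23
Change category: 'fix for a performance regression (no API change)' → patch bump
SemVer rule: patch bump → increment PATCH (MAJOR and MINOR unchanged)
New: 3.23.24

3.23.24


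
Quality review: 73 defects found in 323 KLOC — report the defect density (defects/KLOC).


Defect density = defects / KLOC
Defect density = 73 / 323
Defect density = 0.226 defects/KLOC

0.226 defects/KLOC


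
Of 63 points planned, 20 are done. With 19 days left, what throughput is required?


Formula: Required rate = Remaining points / Days left
Remaining = 63 - 20 = 43 points
Required rate = 43 / 19 = 2.26 points/day

2.26 points/day


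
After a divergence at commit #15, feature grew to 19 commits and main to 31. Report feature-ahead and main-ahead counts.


Common ancestor: commit #15
feature commits after divergence: 19 - 15 = 4
main commits after divergence: 31 - 15 = 16
feature is 4 commits ahead of main
main is 16 commits ahead of feature

feature ahead: 4, main ahead: 16


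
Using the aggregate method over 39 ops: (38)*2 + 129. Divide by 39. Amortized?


Formula: Amortized cost = Total cost / Operations
Total cost = (38 * 2) + (1 * 129)
Total cost = 76 + 129 = 205
Amortized = 205 / 39 = 5.2564

5.2564


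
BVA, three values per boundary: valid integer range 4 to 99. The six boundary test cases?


Range: [4, 99]
Boundaries: just below min, min, min+1, max-1, max, just above max
Values: [3, 4, 5, 98, 99, 100]

[3, 4, 5, 98, 99, 100]


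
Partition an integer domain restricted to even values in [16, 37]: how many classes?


Constraint: even integers in [16, 37]
Class 1: x < 16 — out-of-range invalid
Class 2: x in [16,37] but odd — wrong type invalid
Class 3: x in [16,37] and even — valid
Class 4: x > 37 — out-of-range invalid
Total equivalence classes: 4

4 equivalence classes


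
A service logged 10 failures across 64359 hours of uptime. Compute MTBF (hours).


Formula: MTBF = Total operating time / Number of failures
MTBF = 64359 / 10
MTBF = 6435.9 hours

6435.9 hours


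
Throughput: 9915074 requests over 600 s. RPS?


Formula: throughput = requests / seconds
throughput = 9915074 / 600
throughput = 16525.12 requests/second

16525.12 requests/second


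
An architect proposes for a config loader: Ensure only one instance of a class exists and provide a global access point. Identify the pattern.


This matches the Singleton pattern

Singleton


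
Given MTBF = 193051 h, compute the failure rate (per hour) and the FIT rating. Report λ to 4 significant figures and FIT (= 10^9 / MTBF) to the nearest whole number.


Formula: λ = 1 / MTBF; FIT = λ × 1e9 = 1e9 / MTBF
λ = 1 / 193051 ≈ 5.180e-06 failures/hour
FIT = 1e9 / 193051 ≈ 5180 failures per 1e9 hours (nearest whole number)

λ = 5.180e-06 /h, FIT = 5180


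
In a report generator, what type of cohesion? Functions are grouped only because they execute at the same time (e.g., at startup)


Reasoning: Related by timing only
Type: Temporal cohesion

Temporal cohesion


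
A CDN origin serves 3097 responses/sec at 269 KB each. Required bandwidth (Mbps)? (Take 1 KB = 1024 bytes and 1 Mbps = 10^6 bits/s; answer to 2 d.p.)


Formula: Mbps = payload_bytes * RPS * 8 / 1e6
Payload per request = 269 KB = 269 * 1024 = 275456 bytes
Total bytes/sec = 275456 * 3097 = 853087232
Total bits/sec = 853087232 * 8 = 6824697856
Mbps = 6824697856 / 1e6 = 6824.7

6824.7 Mbps


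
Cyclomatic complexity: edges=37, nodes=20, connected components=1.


Formula: V(G) = E - N + 2P
V(G) = 37 - 20 + 2*1
V(G) = 17 + 2
V(G) = 19

19


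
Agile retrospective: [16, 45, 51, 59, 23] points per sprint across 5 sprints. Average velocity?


Formula: Avg velocity = Total points / Number of sprints
Points: [16, 45, 51, 59, 23]
Sum = 16 + 45 + 51 + 59 + 23 = 194
Avg velocity = 194 / 5 = 38.8 points/sprint

38.8 points/sprint
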